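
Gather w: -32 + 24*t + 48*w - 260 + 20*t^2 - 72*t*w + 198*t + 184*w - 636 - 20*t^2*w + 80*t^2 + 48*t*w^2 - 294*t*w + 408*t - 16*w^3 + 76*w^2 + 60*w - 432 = 100*t^2 + 630*t - 16*w^3 + w^2*(48*t + 76) + w*(-20*t^2 - 366*t + 292) - 1360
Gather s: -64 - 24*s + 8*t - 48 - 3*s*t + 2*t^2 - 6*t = s*(-3*t - 24) + 2*t^2 + 2*t - 112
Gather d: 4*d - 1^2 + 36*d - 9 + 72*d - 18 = 112*d - 28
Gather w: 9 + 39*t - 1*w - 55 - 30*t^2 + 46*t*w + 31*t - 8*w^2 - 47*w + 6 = -30*t^2 + 70*t - 8*w^2 + w*(46*t - 48) - 40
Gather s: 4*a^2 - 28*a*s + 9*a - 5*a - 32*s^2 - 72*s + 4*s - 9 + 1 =4*a^2 + 4*a - 32*s^2 + s*(-28*a - 68) - 8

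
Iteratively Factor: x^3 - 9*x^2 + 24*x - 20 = (x - 2)*(x^2 - 7*x + 10) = (x - 5)*(x - 2)*(x - 2)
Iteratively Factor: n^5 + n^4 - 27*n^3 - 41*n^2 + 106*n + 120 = (n + 1)*(n^4 - 27*n^2 - 14*n + 120) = (n + 1)*(n + 4)*(n^3 - 4*n^2 - 11*n + 30) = (n + 1)*(n + 3)*(n + 4)*(n^2 - 7*n + 10) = (n - 5)*(n + 1)*(n + 3)*(n + 4)*(n - 2)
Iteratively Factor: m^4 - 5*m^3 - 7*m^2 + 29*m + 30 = (m + 2)*(m^3 - 7*m^2 + 7*m + 15) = (m - 3)*(m + 2)*(m^2 - 4*m - 5) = (m - 5)*(m - 3)*(m + 2)*(m + 1)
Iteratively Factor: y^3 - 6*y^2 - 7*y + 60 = (y + 3)*(y^2 - 9*y + 20) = (y - 4)*(y + 3)*(y - 5)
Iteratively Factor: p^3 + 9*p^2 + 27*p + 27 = (p + 3)*(p^2 + 6*p + 9) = (p + 3)^2*(p + 3)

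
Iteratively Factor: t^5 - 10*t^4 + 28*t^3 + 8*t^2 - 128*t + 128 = (t - 4)*(t^4 - 6*t^3 + 4*t^2 + 24*t - 32) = (t - 4)*(t + 2)*(t^3 - 8*t^2 + 20*t - 16) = (t - 4)*(t - 2)*(t + 2)*(t^2 - 6*t + 8) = (t - 4)*(t - 2)^2*(t + 2)*(t - 4)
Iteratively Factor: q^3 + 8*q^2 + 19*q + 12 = (q + 3)*(q^2 + 5*q + 4) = (q + 3)*(q + 4)*(q + 1)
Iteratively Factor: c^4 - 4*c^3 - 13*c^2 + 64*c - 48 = (c - 4)*(c^3 - 13*c + 12) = (c - 4)*(c - 3)*(c^2 + 3*c - 4) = (c - 4)*(c - 3)*(c + 4)*(c - 1)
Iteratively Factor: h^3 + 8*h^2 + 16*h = (h)*(h^2 + 8*h + 16) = h*(h + 4)*(h + 4)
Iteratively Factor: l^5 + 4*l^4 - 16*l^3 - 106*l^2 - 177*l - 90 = (l - 5)*(l^4 + 9*l^3 + 29*l^2 + 39*l + 18) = (l - 5)*(l + 3)*(l^3 + 6*l^2 + 11*l + 6) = (l - 5)*(l + 3)^2*(l^2 + 3*l + 2) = (l - 5)*(l + 1)*(l + 3)^2*(l + 2)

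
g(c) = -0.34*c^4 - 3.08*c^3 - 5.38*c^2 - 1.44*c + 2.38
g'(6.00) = -692.40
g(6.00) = -1305.86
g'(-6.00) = 24.24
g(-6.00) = 41.98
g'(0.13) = -3.00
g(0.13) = 2.10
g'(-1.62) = -2.48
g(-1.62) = 1.35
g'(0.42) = -7.69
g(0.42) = 0.59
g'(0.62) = -11.99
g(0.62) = -1.37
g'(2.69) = -123.72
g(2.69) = -118.18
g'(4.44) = -350.41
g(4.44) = -511.79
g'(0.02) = -1.66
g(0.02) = 2.35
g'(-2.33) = -9.33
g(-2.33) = 5.47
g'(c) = -1.36*c^3 - 9.24*c^2 - 10.76*c - 1.44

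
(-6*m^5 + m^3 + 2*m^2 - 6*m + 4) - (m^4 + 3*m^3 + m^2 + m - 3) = -6*m^5 - m^4 - 2*m^3 + m^2 - 7*m + 7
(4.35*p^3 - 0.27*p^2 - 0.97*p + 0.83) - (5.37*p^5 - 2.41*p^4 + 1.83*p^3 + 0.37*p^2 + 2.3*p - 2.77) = -5.37*p^5 + 2.41*p^4 + 2.52*p^3 - 0.64*p^2 - 3.27*p + 3.6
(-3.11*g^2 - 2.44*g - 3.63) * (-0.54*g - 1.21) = 1.6794*g^3 + 5.0807*g^2 + 4.9126*g + 4.3923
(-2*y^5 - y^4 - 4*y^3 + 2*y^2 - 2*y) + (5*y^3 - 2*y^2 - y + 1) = -2*y^5 - y^4 + y^3 - 3*y + 1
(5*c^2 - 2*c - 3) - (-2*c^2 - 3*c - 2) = 7*c^2 + c - 1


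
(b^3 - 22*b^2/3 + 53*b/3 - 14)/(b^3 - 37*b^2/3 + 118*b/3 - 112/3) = (b - 3)/(b - 8)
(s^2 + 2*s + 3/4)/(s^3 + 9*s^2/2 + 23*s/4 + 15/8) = 2/(2*s + 5)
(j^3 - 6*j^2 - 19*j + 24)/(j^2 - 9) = (j^2 - 9*j + 8)/(j - 3)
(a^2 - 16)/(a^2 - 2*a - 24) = (a - 4)/(a - 6)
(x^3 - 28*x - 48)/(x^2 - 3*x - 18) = (x^2 + 6*x + 8)/(x + 3)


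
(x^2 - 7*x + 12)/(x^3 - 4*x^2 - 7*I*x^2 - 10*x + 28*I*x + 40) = (x - 3)/(x^2 - 7*I*x - 10)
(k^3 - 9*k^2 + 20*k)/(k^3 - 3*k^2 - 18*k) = (-k^2 + 9*k - 20)/(-k^2 + 3*k + 18)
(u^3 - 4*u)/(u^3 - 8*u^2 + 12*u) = (u + 2)/(u - 6)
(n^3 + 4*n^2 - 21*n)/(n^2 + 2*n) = (n^2 + 4*n - 21)/(n + 2)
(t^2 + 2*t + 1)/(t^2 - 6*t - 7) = (t + 1)/(t - 7)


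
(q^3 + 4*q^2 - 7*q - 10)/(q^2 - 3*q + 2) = (q^2 + 6*q + 5)/(q - 1)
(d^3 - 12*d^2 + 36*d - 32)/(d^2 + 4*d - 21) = (d^3 - 12*d^2 + 36*d - 32)/(d^2 + 4*d - 21)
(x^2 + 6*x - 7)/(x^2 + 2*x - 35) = (x - 1)/(x - 5)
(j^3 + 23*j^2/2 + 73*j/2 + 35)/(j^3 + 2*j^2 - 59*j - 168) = (j^2 + 9*j/2 + 5)/(j^2 - 5*j - 24)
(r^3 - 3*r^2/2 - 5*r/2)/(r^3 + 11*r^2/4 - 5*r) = 2*(2*r^2 - 3*r - 5)/(4*r^2 + 11*r - 20)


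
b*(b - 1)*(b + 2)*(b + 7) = b^4 + 8*b^3 + 5*b^2 - 14*b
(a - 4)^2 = a^2 - 8*a + 16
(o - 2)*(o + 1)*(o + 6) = o^3 + 5*o^2 - 8*o - 12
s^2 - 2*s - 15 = (s - 5)*(s + 3)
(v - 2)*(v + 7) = v^2 + 5*v - 14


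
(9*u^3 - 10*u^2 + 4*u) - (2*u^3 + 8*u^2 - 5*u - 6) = 7*u^3 - 18*u^2 + 9*u + 6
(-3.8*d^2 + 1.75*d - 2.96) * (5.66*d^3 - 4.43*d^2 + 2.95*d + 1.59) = -21.508*d^5 + 26.739*d^4 - 35.7161*d^3 + 12.2333*d^2 - 5.9495*d - 4.7064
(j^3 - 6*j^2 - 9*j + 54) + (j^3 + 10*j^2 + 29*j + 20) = 2*j^3 + 4*j^2 + 20*j + 74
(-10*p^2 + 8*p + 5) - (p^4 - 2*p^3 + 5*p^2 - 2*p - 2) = -p^4 + 2*p^3 - 15*p^2 + 10*p + 7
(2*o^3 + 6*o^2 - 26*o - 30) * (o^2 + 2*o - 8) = 2*o^5 + 10*o^4 - 30*o^3 - 130*o^2 + 148*o + 240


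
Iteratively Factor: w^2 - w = (w)*(w - 1)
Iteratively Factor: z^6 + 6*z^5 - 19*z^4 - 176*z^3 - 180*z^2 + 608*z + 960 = (z - 2)*(z^5 + 8*z^4 - 3*z^3 - 182*z^2 - 544*z - 480) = (z - 2)*(z + 3)*(z^4 + 5*z^3 - 18*z^2 - 128*z - 160) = (z - 2)*(z + 3)*(z + 4)*(z^3 + z^2 - 22*z - 40) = (z - 2)*(z + 2)*(z + 3)*(z + 4)*(z^2 - z - 20) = (z - 2)*(z + 2)*(z + 3)*(z + 4)^2*(z - 5)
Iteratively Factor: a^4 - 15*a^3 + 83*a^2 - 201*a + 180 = (a - 5)*(a^3 - 10*a^2 + 33*a - 36) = (a - 5)*(a - 3)*(a^2 - 7*a + 12) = (a - 5)*(a - 4)*(a - 3)*(a - 3)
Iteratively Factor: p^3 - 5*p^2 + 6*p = (p)*(p^2 - 5*p + 6) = p*(p - 3)*(p - 2)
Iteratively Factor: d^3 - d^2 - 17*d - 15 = (d + 1)*(d^2 - 2*d - 15) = (d + 1)*(d + 3)*(d - 5)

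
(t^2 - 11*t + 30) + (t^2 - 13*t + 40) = 2*t^2 - 24*t + 70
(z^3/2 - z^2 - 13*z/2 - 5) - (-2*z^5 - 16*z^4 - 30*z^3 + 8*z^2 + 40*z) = 2*z^5 + 16*z^4 + 61*z^3/2 - 9*z^2 - 93*z/2 - 5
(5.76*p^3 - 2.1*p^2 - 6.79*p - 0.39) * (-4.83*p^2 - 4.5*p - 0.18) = -27.8208*p^5 - 15.777*p^4 + 41.2089*p^3 + 32.8167*p^2 + 2.9772*p + 0.0702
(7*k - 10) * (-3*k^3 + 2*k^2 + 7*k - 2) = -21*k^4 + 44*k^3 + 29*k^2 - 84*k + 20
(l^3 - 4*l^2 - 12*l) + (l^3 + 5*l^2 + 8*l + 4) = 2*l^3 + l^2 - 4*l + 4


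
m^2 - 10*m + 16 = (m - 8)*(m - 2)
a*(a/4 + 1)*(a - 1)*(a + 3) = a^4/4 + 3*a^3/2 + 5*a^2/4 - 3*a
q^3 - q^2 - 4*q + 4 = (q - 2)*(q - 1)*(q + 2)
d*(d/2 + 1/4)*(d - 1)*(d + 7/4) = d^4/2 + 5*d^3/8 - 11*d^2/16 - 7*d/16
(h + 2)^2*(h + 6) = h^3 + 10*h^2 + 28*h + 24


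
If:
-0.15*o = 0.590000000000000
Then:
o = -3.93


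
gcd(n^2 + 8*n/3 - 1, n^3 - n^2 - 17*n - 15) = n + 3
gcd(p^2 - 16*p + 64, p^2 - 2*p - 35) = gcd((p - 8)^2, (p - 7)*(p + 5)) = 1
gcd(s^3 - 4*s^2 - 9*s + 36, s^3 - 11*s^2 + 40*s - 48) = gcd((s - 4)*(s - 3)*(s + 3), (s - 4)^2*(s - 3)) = s^2 - 7*s + 12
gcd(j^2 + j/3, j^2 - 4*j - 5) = 1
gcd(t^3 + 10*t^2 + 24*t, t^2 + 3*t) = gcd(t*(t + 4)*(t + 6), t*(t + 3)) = t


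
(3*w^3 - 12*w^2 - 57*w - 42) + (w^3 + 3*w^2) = 4*w^3 - 9*w^2 - 57*w - 42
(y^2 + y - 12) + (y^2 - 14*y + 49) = 2*y^2 - 13*y + 37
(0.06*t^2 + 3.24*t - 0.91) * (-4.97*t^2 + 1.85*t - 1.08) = -0.2982*t^4 - 15.9918*t^3 + 10.4519*t^2 - 5.1827*t + 0.9828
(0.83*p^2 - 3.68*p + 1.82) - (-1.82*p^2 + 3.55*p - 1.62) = 2.65*p^2 - 7.23*p + 3.44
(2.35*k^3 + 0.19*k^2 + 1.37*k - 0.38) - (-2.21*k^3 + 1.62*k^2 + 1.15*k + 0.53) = 4.56*k^3 - 1.43*k^2 + 0.22*k - 0.91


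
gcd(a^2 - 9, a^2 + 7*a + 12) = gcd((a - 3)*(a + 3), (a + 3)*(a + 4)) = a + 3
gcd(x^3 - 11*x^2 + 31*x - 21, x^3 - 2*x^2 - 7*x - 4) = 1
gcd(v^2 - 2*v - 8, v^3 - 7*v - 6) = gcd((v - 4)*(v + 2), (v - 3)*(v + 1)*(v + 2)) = v + 2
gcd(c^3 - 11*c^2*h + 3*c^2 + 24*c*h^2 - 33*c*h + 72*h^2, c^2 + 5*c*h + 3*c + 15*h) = c + 3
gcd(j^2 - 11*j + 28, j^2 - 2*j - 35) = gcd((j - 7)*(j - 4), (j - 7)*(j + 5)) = j - 7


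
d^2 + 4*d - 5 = (d - 1)*(d + 5)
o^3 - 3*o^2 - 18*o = o*(o - 6)*(o + 3)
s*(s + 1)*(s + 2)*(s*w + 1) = s^4*w + 3*s^3*w + s^3 + 2*s^2*w + 3*s^2 + 2*s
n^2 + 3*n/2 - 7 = (n - 2)*(n + 7/2)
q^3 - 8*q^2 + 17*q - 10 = (q - 5)*(q - 2)*(q - 1)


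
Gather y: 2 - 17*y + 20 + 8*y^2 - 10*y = 8*y^2 - 27*y + 22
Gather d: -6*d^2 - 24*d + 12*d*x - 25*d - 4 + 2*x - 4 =-6*d^2 + d*(12*x - 49) + 2*x - 8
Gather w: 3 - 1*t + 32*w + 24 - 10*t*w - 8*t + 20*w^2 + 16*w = -9*t + 20*w^2 + w*(48 - 10*t) + 27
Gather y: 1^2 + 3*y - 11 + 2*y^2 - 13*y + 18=2*y^2 - 10*y + 8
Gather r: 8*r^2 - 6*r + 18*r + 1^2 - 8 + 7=8*r^2 + 12*r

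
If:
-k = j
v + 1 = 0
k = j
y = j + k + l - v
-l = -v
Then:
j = 0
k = 0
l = -1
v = -1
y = 0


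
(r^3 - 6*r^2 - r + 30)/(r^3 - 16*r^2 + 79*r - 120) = (r + 2)/(r - 8)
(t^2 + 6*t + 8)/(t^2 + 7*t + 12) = (t + 2)/(t + 3)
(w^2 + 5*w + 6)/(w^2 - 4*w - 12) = (w + 3)/(w - 6)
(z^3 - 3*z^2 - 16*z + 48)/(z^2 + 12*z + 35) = (z^3 - 3*z^2 - 16*z + 48)/(z^2 + 12*z + 35)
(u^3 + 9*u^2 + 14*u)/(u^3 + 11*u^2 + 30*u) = (u^2 + 9*u + 14)/(u^2 + 11*u + 30)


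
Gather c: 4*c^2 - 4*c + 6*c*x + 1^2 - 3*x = 4*c^2 + c*(6*x - 4) - 3*x + 1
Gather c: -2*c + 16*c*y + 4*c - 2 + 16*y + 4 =c*(16*y + 2) + 16*y + 2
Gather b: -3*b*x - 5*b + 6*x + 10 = b*(-3*x - 5) + 6*x + 10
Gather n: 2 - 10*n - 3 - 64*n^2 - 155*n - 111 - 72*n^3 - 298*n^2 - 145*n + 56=-72*n^3 - 362*n^2 - 310*n - 56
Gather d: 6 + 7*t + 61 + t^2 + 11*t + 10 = t^2 + 18*t + 77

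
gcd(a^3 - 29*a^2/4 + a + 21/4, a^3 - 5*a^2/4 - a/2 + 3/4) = a^2 - a/4 - 3/4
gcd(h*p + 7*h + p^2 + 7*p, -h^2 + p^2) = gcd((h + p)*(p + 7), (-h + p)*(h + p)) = h + p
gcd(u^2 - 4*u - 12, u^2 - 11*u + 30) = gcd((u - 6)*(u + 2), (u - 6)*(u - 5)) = u - 6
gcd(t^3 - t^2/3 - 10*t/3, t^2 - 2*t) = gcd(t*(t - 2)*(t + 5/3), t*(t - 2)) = t^2 - 2*t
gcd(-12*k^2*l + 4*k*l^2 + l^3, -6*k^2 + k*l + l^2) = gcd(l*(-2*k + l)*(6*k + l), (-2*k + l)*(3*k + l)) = 2*k - l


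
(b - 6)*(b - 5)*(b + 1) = b^3 - 10*b^2 + 19*b + 30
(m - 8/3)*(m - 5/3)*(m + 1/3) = m^3 - 4*m^2 + 3*m + 40/27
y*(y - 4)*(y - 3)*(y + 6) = y^4 - y^3 - 30*y^2 + 72*y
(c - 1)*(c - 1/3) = c^2 - 4*c/3 + 1/3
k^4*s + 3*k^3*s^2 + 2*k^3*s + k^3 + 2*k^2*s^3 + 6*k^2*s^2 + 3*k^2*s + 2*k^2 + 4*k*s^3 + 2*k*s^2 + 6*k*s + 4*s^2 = (k + 2)*(k + s)*(k + 2*s)*(k*s + 1)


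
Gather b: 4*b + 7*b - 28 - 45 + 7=11*b - 66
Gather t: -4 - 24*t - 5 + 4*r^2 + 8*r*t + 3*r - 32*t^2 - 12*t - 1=4*r^2 + 3*r - 32*t^2 + t*(8*r - 36) - 10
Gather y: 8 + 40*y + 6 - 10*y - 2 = 30*y + 12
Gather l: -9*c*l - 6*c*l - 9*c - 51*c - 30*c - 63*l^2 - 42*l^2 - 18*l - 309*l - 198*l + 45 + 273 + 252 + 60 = -90*c - 105*l^2 + l*(-15*c - 525) + 630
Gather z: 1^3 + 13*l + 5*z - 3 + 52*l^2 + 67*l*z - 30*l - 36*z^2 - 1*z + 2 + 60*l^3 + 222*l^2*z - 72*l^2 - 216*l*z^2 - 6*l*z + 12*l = 60*l^3 - 20*l^2 - 5*l + z^2*(-216*l - 36) + z*(222*l^2 + 61*l + 4)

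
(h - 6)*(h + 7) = h^2 + h - 42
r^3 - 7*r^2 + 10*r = r*(r - 5)*(r - 2)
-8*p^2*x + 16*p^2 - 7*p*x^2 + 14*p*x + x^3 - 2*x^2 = (-8*p + x)*(p + x)*(x - 2)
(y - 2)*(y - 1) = y^2 - 3*y + 2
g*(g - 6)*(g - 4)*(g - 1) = g^4 - 11*g^3 + 34*g^2 - 24*g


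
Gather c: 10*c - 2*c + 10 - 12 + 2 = 8*c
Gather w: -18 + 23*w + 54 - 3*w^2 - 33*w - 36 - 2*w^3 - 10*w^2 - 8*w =-2*w^3 - 13*w^2 - 18*w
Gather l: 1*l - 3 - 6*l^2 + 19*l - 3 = -6*l^2 + 20*l - 6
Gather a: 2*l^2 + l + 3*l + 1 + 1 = 2*l^2 + 4*l + 2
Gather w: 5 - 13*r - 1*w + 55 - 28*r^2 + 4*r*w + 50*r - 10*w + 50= -28*r^2 + 37*r + w*(4*r - 11) + 110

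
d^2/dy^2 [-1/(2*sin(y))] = (sin(y)^2 - 2)/(2*sin(y)^3)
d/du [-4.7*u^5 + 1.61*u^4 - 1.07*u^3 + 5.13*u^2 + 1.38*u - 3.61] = -23.5*u^4 + 6.44*u^3 - 3.21*u^2 + 10.26*u + 1.38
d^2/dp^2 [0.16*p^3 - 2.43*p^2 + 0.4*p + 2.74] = 0.96*p - 4.86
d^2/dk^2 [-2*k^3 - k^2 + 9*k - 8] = -12*k - 2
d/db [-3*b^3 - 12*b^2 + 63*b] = -9*b^2 - 24*b + 63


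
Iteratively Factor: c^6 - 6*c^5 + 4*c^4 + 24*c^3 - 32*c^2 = (c + 2)*(c^5 - 8*c^4 + 20*c^3 - 16*c^2) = c*(c + 2)*(c^4 - 8*c^3 + 20*c^2 - 16*c) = c*(c - 2)*(c + 2)*(c^3 - 6*c^2 + 8*c) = c^2*(c - 2)*(c + 2)*(c^2 - 6*c + 8) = c^2*(c - 4)*(c - 2)*(c + 2)*(c - 2)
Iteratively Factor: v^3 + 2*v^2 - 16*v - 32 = (v + 4)*(v^2 - 2*v - 8) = (v - 4)*(v + 4)*(v + 2)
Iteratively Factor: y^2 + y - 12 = (y - 3)*(y + 4)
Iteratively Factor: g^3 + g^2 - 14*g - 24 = (g + 2)*(g^2 - g - 12) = (g + 2)*(g + 3)*(g - 4)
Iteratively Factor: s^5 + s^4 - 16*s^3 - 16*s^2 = (s + 1)*(s^4 - 16*s^2) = s*(s + 1)*(s^3 - 16*s) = s*(s + 1)*(s + 4)*(s^2 - 4*s) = s*(s - 4)*(s + 1)*(s + 4)*(s)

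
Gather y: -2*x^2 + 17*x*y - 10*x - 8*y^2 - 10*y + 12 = -2*x^2 - 10*x - 8*y^2 + y*(17*x - 10) + 12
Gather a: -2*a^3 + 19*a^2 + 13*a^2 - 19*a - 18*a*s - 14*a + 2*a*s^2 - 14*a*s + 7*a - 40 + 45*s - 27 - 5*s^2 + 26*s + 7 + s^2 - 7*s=-2*a^3 + 32*a^2 + a*(2*s^2 - 32*s - 26) - 4*s^2 + 64*s - 60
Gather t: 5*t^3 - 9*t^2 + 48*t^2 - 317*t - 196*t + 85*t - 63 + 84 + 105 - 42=5*t^3 + 39*t^2 - 428*t + 84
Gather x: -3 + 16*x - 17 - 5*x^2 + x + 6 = -5*x^2 + 17*x - 14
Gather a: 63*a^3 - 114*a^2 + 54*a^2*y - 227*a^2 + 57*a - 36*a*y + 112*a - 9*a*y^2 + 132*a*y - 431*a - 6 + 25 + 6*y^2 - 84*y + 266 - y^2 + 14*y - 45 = 63*a^3 + a^2*(54*y - 341) + a*(-9*y^2 + 96*y - 262) + 5*y^2 - 70*y + 240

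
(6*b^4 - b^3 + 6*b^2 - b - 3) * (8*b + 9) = 48*b^5 + 46*b^4 + 39*b^3 + 46*b^2 - 33*b - 27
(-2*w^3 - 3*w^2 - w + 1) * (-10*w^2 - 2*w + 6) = 20*w^5 + 34*w^4 + 4*w^3 - 26*w^2 - 8*w + 6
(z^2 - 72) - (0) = z^2 - 72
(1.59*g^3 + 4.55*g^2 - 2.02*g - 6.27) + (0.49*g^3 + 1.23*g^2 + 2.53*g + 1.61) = 2.08*g^3 + 5.78*g^2 + 0.51*g - 4.66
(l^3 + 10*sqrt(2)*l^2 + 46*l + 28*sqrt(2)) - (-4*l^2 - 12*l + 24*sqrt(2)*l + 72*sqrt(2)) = l^3 + 4*l^2 + 10*sqrt(2)*l^2 - 24*sqrt(2)*l + 58*l - 44*sqrt(2)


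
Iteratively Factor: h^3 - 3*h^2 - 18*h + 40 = (h - 2)*(h^2 - h - 20) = (h - 2)*(h + 4)*(h - 5)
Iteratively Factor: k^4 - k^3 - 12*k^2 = (k + 3)*(k^3 - 4*k^2) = k*(k + 3)*(k^2 - 4*k) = k*(k - 4)*(k + 3)*(k)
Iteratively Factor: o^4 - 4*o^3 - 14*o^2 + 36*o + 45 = (o + 1)*(o^3 - 5*o^2 - 9*o + 45) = (o + 1)*(o + 3)*(o^2 - 8*o + 15) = (o - 3)*(o + 1)*(o + 3)*(o - 5)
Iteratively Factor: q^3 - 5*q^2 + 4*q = (q - 1)*(q^2 - 4*q) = (q - 4)*(q - 1)*(q)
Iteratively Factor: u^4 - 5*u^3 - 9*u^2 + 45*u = (u + 3)*(u^3 - 8*u^2 + 15*u) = (u - 5)*(u + 3)*(u^2 - 3*u) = u*(u - 5)*(u + 3)*(u - 3)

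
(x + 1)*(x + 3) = x^2 + 4*x + 3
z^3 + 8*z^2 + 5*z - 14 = (z - 1)*(z + 2)*(z + 7)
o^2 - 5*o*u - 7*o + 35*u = (o - 7)*(o - 5*u)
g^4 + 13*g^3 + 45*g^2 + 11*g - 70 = (g - 1)*(g + 2)*(g + 5)*(g + 7)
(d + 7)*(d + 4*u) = d^2 + 4*d*u + 7*d + 28*u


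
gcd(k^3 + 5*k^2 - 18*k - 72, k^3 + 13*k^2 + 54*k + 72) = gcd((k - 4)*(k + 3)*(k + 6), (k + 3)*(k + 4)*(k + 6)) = k^2 + 9*k + 18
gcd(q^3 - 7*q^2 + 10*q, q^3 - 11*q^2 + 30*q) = q^2 - 5*q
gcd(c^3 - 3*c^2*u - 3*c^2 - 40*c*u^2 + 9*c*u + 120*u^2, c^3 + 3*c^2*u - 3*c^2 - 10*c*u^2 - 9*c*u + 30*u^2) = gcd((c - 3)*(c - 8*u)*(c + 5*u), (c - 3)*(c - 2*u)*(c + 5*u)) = c^2 + 5*c*u - 3*c - 15*u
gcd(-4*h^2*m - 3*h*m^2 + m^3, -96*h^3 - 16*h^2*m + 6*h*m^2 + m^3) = 4*h - m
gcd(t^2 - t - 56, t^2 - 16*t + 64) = t - 8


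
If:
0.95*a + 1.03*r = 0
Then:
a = -1.08421052631579*r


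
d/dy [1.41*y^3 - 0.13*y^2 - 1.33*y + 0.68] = 4.23*y^2 - 0.26*y - 1.33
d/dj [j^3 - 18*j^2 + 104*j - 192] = 3*j^2 - 36*j + 104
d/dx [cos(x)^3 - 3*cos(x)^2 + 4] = 3*(2 - cos(x))*sin(x)*cos(x)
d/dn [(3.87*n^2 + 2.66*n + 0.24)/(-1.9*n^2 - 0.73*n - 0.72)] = (2.2289*n^2 - 4.6608*n - 1.74)/(3.61*n^4 + 2.774*n^3 + 3.2689*n^2 + 1.0512*n + 0.5184)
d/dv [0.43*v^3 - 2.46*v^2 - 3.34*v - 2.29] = 1.29*v^2 - 4.92*v - 3.34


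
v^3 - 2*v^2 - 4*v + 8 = (v - 2)^2*(v + 2)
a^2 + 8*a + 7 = (a + 1)*(a + 7)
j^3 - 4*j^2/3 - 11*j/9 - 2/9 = (j - 2)*(j + 1/3)^2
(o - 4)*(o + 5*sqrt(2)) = o^2 - 4*o + 5*sqrt(2)*o - 20*sqrt(2)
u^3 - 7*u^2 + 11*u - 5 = (u - 5)*(u - 1)^2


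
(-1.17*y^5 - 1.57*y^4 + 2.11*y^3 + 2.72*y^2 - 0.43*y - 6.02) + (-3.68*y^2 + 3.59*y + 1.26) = -1.17*y^5 - 1.57*y^4 + 2.11*y^3 - 0.96*y^2 + 3.16*y - 4.76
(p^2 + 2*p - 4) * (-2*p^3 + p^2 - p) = -2*p^5 - 3*p^4 + 9*p^3 - 6*p^2 + 4*p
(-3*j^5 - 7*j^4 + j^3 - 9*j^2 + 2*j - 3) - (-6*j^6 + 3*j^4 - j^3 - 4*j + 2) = 6*j^6 - 3*j^5 - 10*j^4 + 2*j^3 - 9*j^2 + 6*j - 5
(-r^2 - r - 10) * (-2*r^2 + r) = 2*r^4 + r^3 + 19*r^2 - 10*r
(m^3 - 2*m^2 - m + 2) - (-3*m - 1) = m^3 - 2*m^2 + 2*m + 3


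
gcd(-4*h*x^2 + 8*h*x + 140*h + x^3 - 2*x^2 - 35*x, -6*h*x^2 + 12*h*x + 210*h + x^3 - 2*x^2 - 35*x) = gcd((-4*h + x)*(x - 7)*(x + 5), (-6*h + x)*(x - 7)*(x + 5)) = x^2 - 2*x - 35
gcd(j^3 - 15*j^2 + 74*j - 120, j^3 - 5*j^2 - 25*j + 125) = j - 5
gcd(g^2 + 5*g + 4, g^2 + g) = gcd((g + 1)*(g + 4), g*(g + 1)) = g + 1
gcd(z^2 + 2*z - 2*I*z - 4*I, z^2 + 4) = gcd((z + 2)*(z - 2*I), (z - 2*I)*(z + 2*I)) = z - 2*I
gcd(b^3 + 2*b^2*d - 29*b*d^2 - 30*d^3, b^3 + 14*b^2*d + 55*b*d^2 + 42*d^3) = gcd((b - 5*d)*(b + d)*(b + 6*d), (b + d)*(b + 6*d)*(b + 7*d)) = b^2 + 7*b*d + 6*d^2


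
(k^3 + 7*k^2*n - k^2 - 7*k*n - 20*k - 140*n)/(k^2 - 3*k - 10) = (k^2 + 7*k*n + 4*k + 28*n)/(k + 2)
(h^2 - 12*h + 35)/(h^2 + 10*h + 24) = (h^2 - 12*h + 35)/(h^2 + 10*h + 24)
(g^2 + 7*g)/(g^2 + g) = (g + 7)/(g + 1)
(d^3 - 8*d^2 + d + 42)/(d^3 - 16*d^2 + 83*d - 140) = (d^2 - d - 6)/(d^2 - 9*d + 20)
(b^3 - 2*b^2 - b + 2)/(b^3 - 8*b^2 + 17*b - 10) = (b + 1)/(b - 5)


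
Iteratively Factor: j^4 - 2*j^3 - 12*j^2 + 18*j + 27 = (j + 3)*(j^3 - 5*j^2 + 3*j + 9) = (j - 3)*(j + 3)*(j^2 - 2*j - 3) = (j - 3)^2*(j + 3)*(j + 1)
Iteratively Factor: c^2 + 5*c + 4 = (c + 1)*(c + 4)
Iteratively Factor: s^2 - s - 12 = (s + 3)*(s - 4)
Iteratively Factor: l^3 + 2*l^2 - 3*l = (l + 3)*(l^2 - l) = (l - 1)*(l + 3)*(l)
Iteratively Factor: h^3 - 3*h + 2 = (h - 1)*(h^2 + h - 2) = (h - 1)^2*(h + 2)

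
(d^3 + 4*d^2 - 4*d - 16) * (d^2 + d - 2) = d^5 + 5*d^4 - 2*d^3 - 28*d^2 - 8*d + 32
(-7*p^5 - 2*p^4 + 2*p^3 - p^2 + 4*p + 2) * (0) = 0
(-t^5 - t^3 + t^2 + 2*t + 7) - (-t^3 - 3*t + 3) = -t^5 + t^2 + 5*t + 4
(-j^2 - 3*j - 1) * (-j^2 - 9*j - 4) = j^4 + 12*j^3 + 32*j^2 + 21*j + 4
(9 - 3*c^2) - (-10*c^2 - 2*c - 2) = 7*c^2 + 2*c + 11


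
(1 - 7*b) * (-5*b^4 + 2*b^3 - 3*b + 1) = 35*b^5 - 19*b^4 + 2*b^3 + 21*b^2 - 10*b + 1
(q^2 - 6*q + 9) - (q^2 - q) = 9 - 5*q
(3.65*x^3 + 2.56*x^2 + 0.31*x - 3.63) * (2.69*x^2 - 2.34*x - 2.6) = 9.8185*x^5 - 1.6546*x^4 - 14.6465*x^3 - 17.1461*x^2 + 7.6882*x + 9.438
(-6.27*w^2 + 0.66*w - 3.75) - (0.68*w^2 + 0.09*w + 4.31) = -6.95*w^2 + 0.57*w - 8.06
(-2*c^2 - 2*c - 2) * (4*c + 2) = -8*c^3 - 12*c^2 - 12*c - 4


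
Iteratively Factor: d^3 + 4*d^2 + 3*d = (d + 1)*(d^2 + 3*d) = d*(d + 1)*(d + 3)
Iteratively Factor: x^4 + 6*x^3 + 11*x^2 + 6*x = (x + 3)*(x^3 + 3*x^2 + 2*x) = (x + 1)*(x + 3)*(x^2 + 2*x) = x*(x + 1)*(x + 3)*(x + 2)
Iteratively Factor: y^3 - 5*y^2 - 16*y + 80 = (y - 4)*(y^2 - y - 20) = (y - 5)*(y - 4)*(y + 4)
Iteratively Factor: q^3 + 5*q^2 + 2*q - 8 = (q + 2)*(q^2 + 3*q - 4) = (q - 1)*(q + 2)*(q + 4)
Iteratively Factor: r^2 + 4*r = (r)*(r + 4)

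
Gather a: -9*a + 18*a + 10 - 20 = 9*a - 10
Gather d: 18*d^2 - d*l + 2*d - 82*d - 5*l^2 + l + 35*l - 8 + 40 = 18*d^2 + d*(-l - 80) - 5*l^2 + 36*l + 32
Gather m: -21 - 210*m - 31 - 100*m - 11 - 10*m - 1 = -320*m - 64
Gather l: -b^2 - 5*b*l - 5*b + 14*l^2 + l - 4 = -b^2 - 5*b + 14*l^2 + l*(1 - 5*b) - 4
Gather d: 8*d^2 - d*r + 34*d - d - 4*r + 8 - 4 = 8*d^2 + d*(33 - r) - 4*r + 4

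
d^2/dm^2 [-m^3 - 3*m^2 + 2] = -6*m - 6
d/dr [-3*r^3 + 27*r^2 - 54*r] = -9*r^2 + 54*r - 54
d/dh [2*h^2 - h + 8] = 4*h - 1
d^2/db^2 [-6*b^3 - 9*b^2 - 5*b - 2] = -36*b - 18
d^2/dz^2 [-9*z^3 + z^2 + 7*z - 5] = 2 - 54*z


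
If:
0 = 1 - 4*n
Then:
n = 1/4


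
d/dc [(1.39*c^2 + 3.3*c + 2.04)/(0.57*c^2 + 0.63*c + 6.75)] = (-1.0053*c^2 + 16.4394*c + 20.9898)/(0.3249*c^4 + 0.7182*c^3 + 8.0919*c^2 + 8.505*c + 45.5625)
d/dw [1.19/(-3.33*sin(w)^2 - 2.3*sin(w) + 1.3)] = (7.9254*sin(w) + 2.737)*cos(w)/(3.33*sin(w)^2 + 2.3*sin(w) - 1.3)^2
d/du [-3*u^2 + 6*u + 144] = 6 - 6*u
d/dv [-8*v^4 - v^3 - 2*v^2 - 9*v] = -32*v^3 - 3*v^2 - 4*v - 9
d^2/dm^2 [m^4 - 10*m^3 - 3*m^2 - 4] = 12*m^2 - 60*m - 6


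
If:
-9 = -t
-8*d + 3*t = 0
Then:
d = 27/8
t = 9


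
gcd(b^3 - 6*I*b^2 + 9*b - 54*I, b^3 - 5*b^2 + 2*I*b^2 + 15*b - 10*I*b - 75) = b - 3*I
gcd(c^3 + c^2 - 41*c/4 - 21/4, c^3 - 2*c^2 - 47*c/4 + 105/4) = c^2 + c/2 - 21/2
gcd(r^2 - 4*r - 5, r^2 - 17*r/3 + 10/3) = r - 5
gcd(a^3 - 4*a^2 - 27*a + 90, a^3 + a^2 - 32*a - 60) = a^2 - a - 30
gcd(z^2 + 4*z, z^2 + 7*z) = z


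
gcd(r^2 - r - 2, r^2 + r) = r + 1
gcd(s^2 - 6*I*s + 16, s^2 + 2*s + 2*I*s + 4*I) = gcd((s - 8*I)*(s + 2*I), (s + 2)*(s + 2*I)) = s + 2*I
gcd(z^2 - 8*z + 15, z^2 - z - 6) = z - 3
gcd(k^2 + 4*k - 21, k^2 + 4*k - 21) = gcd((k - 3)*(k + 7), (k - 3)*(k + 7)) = k^2 + 4*k - 21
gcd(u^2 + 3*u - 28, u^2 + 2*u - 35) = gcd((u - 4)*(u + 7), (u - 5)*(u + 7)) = u + 7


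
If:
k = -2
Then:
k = -2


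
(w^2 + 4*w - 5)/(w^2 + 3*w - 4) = (w + 5)/(w + 4)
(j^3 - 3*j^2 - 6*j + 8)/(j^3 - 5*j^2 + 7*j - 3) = (j^2 - 2*j - 8)/(j^2 - 4*j + 3)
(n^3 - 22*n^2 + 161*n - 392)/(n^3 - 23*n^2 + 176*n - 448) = (n - 7)/(n - 8)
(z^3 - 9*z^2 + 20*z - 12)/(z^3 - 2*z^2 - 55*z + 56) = (z^2 - 8*z + 12)/(z^2 - z - 56)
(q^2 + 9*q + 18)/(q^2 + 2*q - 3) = (q + 6)/(q - 1)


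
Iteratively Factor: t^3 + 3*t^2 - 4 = (t - 1)*(t^2 + 4*t + 4) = (t - 1)*(t + 2)*(t + 2)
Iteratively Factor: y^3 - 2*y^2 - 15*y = (y + 3)*(y^2 - 5*y) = y*(y + 3)*(y - 5)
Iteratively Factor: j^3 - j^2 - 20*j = (j - 5)*(j^2 + 4*j) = (j - 5)*(j + 4)*(j)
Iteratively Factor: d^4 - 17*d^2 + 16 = (d - 1)*(d^3 + d^2 - 16*d - 16) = (d - 4)*(d - 1)*(d^2 + 5*d + 4) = (d - 4)*(d - 1)*(d + 1)*(d + 4)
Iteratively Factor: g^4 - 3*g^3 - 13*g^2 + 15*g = (g + 3)*(g^3 - 6*g^2 + 5*g) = (g - 1)*(g + 3)*(g^2 - 5*g) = g*(g - 1)*(g + 3)*(g - 5)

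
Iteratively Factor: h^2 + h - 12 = (h - 3)*(h + 4)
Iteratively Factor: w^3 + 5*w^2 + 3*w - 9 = (w + 3)*(w^2 + 2*w - 3) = (w - 1)*(w + 3)*(w + 3)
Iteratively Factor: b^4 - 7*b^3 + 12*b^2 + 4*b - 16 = (b + 1)*(b^3 - 8*b^2 + 20*b - 16) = (b - 2)*(b + 1)*(b^2 - 6*b + 8) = (b - 4)*(b - 2)*(b + 1)*(b - 2)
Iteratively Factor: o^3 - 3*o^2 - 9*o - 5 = (o + 1)*(o^2 - 4*o - 5) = (o - 5)*(o + 1)*(o + 1)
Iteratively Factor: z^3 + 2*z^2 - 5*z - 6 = (z + 1)*(z^2 + z - 6) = (z - 2)*(z + 1)*(z + 3)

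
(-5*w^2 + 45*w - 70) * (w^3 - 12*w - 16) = -5*w^5 + 45*w^4 - 10*w^3 - 460*w^2 + 120*w + 1120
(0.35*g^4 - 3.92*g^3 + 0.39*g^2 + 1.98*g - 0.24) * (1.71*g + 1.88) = 0.5985*g^5 - 6.0452*g^4 - 6.7027*g^3 + 4.119*g^2 + 3.312*g - 0.4512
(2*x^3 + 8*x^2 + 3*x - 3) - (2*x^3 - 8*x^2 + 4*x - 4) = 16*x^2 - x + 1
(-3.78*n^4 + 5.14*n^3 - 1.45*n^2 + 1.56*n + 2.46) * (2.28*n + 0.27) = -8.6184*n^5 + 10.6986*n^4 - 1.9182*n^3 + 3.1653*n^2 + 6.03*n + 0.6642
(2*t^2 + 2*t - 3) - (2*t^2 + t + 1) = t - 4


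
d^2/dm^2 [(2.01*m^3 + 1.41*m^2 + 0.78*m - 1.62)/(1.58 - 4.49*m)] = (-81.043602*m^3 + 85.556052*m^2 - 30.106584*m + 47.211924)/(90.518849*m^3 - 95.558874*m^2 + 33.626508*m - 3.944312)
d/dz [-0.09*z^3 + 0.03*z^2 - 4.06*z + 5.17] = -0.27*z^2 + 0.06*z - 4.06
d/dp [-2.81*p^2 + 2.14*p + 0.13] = 2.14 - 5.62*p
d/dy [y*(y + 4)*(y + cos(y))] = -y*(y + 4)*(sin(y) - 1) + y*(y + cos(y)) + (y + 4)*(y + cos(y))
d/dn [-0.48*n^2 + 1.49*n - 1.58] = 1.49 - 0.96*n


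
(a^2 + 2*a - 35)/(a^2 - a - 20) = (a + 7)/(a + 4)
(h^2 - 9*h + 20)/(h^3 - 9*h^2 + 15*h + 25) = (h - 4)/(h^2 - 4*h - 5)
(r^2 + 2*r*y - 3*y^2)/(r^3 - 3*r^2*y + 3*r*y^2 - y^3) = (r + 3*y)/(r^2 - 2*r*y + y^2)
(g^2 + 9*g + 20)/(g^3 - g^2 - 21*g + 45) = (g + 4)/(g^2 - 6*g + 9)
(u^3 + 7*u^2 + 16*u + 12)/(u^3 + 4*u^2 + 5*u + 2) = (u^2 + 5*u + 6)/(u^2 + 2*u + 1)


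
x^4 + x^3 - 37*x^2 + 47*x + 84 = (x - 4)*(x - 3)*(x + 1)*(x + 7)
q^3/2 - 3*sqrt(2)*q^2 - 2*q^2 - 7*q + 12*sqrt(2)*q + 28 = (q/2 + sqrt(2)/2)*(q - 4)*(q - 7*sqrt(2))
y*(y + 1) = y^2 + y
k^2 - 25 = (k - 5)*(k + 5)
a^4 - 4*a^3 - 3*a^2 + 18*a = a*(a - 3)^2*(a + 2)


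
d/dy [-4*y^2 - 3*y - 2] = -8*y - 3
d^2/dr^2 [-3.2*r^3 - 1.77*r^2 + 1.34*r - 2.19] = -19.2*r - 3.54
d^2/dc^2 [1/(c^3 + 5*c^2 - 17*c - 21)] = 2*(-(3*c + 5)*(c^3 + 5*c^2 - 17*c - 21) + (3*c^2 + 10*c - 17)^2)/(c^3 + 5*c^2 - 17*c - 21)^3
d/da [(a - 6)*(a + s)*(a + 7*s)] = 3*a^2 + 16*a*s - 12*a + 7*s^2 - 48*s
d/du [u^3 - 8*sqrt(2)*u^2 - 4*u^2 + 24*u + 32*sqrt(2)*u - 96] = 3*u^2 - 16*sqrt(2)*u - 8*u + 24 + 32*sqrt(2)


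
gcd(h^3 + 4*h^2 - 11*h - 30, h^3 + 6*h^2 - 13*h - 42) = h^2 - h - 6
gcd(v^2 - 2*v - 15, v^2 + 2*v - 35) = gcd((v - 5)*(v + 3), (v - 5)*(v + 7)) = v - 5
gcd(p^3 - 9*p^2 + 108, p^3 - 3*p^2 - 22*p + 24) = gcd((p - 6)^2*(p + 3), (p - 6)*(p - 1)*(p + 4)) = p - 6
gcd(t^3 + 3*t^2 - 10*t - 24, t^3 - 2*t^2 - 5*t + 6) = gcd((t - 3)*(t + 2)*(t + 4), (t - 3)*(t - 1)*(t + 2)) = t^2 - t - 6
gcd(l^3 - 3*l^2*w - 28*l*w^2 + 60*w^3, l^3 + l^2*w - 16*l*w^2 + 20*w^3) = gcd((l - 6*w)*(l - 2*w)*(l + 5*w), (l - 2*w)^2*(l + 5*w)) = -l^2 - 3*l*w + 10*w^2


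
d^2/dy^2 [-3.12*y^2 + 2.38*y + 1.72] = -6.24000000000000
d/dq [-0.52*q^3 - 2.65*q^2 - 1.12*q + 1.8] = -1.56*q^2 - 5.3*q - 1.12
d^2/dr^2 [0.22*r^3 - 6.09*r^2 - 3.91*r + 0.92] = 1.32*r - 12.18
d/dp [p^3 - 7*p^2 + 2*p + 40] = 3*p^2 - 14*p + 2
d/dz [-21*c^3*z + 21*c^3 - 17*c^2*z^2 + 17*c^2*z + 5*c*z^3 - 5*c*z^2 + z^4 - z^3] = -21*c^3 - 34*c^2*z + 17*c^2 + 15*c*z^2 - 10*c*z + 4*z^3 - 3*z^2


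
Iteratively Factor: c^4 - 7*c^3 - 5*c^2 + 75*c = (c)*(c^3 - 7*c^2 - 5*c + 75) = c*(c + 3)*(c^2 - 10*c + 25) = c*(c - 5)*(c + 3)*(c - 5)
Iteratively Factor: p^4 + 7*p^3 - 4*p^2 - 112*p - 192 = (p + 3)*(p^3 + 4*p^2 - 16*p - 64) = (p - 4)*(p + 3)*(p^2 + 8*p + 16) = (p - 4)*(p + 3)*(p + 4)*(p + 4)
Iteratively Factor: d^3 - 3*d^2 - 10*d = (d)*(d^2 - 3*d - 10) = d*(d + 2)*(d - 5)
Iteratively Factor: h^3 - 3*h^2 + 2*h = (h)*(h^2 - 3*h + 2) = h*(h - 1)*(h - 2)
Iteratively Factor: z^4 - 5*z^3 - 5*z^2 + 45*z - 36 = (z - 1)*(z^3 - 4*z^2 - 9*z + 36) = (z - 1)*(z + 3)*(z^2 - 7*z + 12) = (z - 3)*(z - 1)*(z + 3)*(z - 4)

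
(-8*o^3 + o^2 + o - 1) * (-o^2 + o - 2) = 8*o^5 - 9*o^4 + 16*o^3 - 3*o + 2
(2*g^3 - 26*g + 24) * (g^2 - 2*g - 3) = 2*g^5 - 4*g^4 - 32*g^3 + 76*g^2 + 30*g - 72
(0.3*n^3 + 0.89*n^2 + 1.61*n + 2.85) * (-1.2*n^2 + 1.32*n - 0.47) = -0.36*n^5 - 0.672*n^4 - 0.8982*n^3 - 1.7131*n^2 + 3.0053*n - 1.3395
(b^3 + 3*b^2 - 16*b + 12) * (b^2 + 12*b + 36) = b^5 + 15*b^4 + 56*b^3 - 72*b^2 - 432*b + 432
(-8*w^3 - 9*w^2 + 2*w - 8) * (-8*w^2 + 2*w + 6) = 64*w^5 + 56*w^4 - 82*w^3 + 14*w^2 - 4*w - 48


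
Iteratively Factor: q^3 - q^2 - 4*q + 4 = (q - 1)*(q^2 - 4) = (q - 2)*(q - 1)*(q + 2)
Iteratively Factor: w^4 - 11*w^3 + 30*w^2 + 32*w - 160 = (w - 4)*(w^3 - 7*w^2 + 2*w + 40) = (w - 4)*(w + 2)*(w^2 - 9*w + 20) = (w - 4)^2*(w + 2)*(w - 5)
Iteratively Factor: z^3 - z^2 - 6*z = (z - 3)*(z^2 + 2*z) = z*(z - 3)*(z + 2)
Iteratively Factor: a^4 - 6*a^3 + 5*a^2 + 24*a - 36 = (a - 3)*(a^3 - 3*a^2 - 4*a + 12) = (a - 3)^2*(a^2 - 4) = (a - 3)^2*(a - 2)*(a + 2)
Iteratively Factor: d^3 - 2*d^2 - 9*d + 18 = (d - 3)*(d^2 + d - 6) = (d - 3)*(d + 3)*(d - 2)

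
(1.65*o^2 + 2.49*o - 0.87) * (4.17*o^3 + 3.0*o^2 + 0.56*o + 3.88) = 6.8805*o^5 + 15.3333*o^4 + 4.7661*o^3 + 5.1864*o^2 + 9.174*o - 3.3756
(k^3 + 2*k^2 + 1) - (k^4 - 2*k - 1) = -k^4 + k^3 + 2*k^2 + 2*k + 2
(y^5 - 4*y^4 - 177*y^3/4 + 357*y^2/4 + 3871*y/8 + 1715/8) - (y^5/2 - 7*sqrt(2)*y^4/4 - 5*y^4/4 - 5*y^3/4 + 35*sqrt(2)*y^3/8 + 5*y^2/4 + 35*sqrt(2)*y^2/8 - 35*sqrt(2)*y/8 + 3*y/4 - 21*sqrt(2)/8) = y^5/2 - 11*y^4/4 + 7*sqrt(2)*y^4/4 - 43*y^3 - 35*sqrt(2)*y^3/8 - 35*sqrt(2)*y^2/8 + 88*y^2 + 35*sqrt(2)*y/8 + 3865*y/8 + 21*sqrt(2)/8 + 1715/8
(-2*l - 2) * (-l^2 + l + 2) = 2*l^3 - 6*l - 4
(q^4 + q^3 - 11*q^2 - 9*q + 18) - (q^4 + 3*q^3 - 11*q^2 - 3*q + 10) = -2*q^3 - 6*q + 8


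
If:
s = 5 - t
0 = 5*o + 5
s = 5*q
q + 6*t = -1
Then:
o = -1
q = 31/29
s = 155/29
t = -10/29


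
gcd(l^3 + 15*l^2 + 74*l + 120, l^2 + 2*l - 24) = l + 6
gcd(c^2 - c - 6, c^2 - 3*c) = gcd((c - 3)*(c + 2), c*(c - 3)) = c - 3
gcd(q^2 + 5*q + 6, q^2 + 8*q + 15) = q + 3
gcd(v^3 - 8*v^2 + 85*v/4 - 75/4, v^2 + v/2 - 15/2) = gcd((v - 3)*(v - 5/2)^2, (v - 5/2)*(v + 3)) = v - 5/2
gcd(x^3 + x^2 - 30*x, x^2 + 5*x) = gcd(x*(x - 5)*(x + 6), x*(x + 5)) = x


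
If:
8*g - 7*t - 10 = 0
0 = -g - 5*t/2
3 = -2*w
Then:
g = 25/27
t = -10/27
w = -3/2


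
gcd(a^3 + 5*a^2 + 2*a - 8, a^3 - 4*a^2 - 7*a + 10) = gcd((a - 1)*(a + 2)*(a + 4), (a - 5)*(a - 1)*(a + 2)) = a^2 + a - 2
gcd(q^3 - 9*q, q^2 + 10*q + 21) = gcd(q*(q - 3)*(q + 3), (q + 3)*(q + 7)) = q + 3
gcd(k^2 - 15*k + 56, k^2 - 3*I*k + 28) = 1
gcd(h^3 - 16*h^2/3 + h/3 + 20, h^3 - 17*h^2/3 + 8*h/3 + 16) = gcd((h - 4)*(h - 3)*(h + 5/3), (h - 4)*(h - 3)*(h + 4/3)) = h^2 - 7*h + 12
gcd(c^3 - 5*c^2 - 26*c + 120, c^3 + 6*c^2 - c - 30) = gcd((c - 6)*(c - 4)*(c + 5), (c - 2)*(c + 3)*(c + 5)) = c + 5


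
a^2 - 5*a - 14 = (a - 7)*(a + 2)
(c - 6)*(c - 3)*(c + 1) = c^3 - 8*c^2 + 9*c + 18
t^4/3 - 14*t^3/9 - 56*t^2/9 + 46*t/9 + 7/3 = (t/3 + 1)*(t - 7)*(t - 1)*(t + 1/3)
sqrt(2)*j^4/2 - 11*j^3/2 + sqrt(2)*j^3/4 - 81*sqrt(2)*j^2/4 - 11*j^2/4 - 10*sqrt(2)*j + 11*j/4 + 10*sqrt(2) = (j - 1/2)*(j - 8*sqrt(2))*(j + 5*sqrt(2)/2)*(sqrt(2)*j/2 + sqrt(2)/2)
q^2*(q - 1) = q^3 - q^2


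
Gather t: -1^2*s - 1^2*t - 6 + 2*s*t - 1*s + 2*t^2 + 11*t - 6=-2*s + 2*t^2 + t*(2*s + 10) - 12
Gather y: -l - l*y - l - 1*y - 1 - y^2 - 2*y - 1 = -2*l - y^2 + y*(-l - 3) - 2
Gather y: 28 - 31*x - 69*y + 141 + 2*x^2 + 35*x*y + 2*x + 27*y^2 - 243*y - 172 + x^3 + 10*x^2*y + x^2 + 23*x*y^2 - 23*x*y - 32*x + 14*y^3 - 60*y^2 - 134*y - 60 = x^3 + 3*x^2 - 61*x + 14*y^3 + y^2*(23*x - 33) + y*(10*x^2 + 12*x - 446) - 63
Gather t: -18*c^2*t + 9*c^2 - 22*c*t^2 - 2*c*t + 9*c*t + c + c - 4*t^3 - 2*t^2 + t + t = 9*c^2 + 2*c - 4*t^3 + t^2*(-22*c - 2) + t*(-18*c^2 + 7*c + 2)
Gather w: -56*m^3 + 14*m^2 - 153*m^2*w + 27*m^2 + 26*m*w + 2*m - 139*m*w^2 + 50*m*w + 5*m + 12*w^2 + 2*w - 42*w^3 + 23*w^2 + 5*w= -56*m^3 + 41*m^2 + 7*m - 42*w^3 + w^2*(35 - 139*m) + w*(-153*m^2 + 76*m + 7)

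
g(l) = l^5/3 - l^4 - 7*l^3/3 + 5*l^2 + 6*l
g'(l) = 5*l^4/3 - 4*l^3 - 7*l^2 + 10*l + 6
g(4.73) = 181.97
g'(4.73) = 307.64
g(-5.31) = -1743.74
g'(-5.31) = 1679.45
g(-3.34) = -140.32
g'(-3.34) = 250.96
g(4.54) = 130.04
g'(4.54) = 240.88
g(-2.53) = -20.91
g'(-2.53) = 68.96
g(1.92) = 8.54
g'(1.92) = -6.27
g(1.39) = 9.73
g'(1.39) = 1.85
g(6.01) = 1019.15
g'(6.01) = 1119.37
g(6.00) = 1008.00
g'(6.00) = 1110.00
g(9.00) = 11880.00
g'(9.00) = 7548.00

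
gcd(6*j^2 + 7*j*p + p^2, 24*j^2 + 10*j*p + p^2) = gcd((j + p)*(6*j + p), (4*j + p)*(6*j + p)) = 6*j + p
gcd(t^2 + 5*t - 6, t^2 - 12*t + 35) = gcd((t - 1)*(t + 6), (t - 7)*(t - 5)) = 1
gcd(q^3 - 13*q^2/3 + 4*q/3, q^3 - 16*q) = q^2 - 4*q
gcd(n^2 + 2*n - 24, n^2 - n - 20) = 1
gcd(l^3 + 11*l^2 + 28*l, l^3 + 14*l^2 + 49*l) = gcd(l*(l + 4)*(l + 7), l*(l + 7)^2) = l^2 + 7*l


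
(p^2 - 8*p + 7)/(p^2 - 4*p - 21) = (p - 1)/(p + 3)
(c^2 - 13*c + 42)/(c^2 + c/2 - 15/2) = 2*(c^2 - 13*c + 42)/(2*c^2 + c - 15)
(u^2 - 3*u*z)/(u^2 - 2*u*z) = (u - 3*z)/(u - 2*z)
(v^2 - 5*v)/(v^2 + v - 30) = v/(v + 6)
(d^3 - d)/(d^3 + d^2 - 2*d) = (d + 1)/(d + 2)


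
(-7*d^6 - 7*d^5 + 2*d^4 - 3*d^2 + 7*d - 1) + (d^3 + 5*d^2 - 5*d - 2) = -7*d^6 - 7*d^5 + 2*d^4 + d^3 + 2*d^2 + 2*d - 3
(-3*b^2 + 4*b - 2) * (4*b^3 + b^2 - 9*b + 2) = -12*b^5 + 13*b^4 + 23*b^3 - 44*b^2 + 26*b - 4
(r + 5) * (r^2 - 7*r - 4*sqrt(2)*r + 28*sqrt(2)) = r^3 - 4*sqrt(2)*r^2 - 2*r^2 - 35*r + 8*sqrt(2)*r + 140*sqrt(2)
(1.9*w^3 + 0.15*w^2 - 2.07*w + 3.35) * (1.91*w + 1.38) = 3.629*w^4 + 2.9085*w^3 - 3.7467*w^2 + 3.5419*w + 4.623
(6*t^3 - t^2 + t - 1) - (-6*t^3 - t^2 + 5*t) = 12*t^3 - 4*t - 1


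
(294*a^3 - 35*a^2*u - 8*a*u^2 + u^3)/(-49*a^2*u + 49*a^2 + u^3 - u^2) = (-42*a^2 - a*u + u^2)/(7*a*u - 7*a + u^2 - u)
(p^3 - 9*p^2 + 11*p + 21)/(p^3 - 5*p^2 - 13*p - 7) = (p - 3)/(p + 1)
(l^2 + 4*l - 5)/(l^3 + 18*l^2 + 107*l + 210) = (l - 1)/(l^2 + 13*l + 42)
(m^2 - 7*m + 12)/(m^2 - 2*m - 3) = (m - 4)/(m + 1)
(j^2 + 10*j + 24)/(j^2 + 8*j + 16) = (j + 6)/(j + 4)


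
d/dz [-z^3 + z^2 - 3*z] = -3*z^2 + 2*z - 3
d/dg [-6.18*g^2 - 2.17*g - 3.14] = -12.36*g - 2.17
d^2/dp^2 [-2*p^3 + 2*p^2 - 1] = 4 - 12*p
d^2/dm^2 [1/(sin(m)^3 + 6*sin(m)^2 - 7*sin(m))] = (-9*sin(m)^2 - 75*sin(m) - 193 + 29/sin(m) + 154/sin(m)^2 - 98/sin(m)^3)/((sin(m) - 1)^2*(sin(m) + 7)^3)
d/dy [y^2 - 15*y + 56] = 2*y - 15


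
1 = 1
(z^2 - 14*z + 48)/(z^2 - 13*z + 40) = (z - 6)/(z - 5)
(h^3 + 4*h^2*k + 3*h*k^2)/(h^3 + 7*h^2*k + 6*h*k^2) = (h + 3*k)/(h + 6*k)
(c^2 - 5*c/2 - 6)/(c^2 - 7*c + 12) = (c + 3/2)/(c - 3)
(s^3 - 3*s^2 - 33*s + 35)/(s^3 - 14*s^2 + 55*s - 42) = (s + 5)/(s - 6)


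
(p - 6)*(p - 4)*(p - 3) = p^3 - 13*p^2 + 54*p - 72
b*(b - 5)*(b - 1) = b^3 - 6*b^2 + 5*b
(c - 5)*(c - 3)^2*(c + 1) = c^4 - 10*c^3 + 28*c^2 - 6*c - 45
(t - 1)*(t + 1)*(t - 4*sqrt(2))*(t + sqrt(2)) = t^4 - 3*sqrt(2)*t^3 - 9*t^2 + 3*sqrt(2)*t + 8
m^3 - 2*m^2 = m^2*(m - 2)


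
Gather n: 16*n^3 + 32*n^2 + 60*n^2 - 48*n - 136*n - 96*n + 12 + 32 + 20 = 16*n^3 + 92*n^2 - 280*n + 64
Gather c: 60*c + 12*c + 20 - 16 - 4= 72*c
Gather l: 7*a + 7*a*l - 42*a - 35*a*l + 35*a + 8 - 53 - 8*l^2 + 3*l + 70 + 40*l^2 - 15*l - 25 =32*l^2 + l*(-28*a - 12)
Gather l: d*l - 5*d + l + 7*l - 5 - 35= -5*d + l*(d + 8) - 40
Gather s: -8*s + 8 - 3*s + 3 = 11 - 11*s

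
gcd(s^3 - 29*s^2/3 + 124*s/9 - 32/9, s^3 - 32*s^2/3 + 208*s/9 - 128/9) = s^2 - 28*s/3 + 32/3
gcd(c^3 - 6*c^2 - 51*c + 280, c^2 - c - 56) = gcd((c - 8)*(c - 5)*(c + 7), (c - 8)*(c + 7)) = c^2 - c - 56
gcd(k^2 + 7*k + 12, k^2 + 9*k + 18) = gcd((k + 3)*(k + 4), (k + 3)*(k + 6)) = k + 3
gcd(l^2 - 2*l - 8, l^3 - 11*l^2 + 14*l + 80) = l + 2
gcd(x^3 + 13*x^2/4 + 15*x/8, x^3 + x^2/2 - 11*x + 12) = 1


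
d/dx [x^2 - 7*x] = 2*x - 7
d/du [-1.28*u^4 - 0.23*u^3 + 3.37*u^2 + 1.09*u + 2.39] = -5.12*u^3 - 0.69*u^2 + 6.74*u + 1.09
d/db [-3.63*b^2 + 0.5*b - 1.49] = 0.5 - 7.26*b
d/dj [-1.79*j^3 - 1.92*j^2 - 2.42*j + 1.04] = -5.37*j^2 - 3.84*j - 2.42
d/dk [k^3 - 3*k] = 3*k^2 - 3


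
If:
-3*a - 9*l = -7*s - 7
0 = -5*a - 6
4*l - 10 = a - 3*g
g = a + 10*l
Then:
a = -6/5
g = 208/85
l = 31/85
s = -622/595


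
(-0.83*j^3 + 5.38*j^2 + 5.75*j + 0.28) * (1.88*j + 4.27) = -1.5604*j^4 + 6.5703*j^3 + 33.7826*j^2 + 25.0789*j + 1.1956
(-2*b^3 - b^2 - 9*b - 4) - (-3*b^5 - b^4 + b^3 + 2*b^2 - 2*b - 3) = 3*b^5 + b^4 - 3*b^3 - 3*b^2 - 7*b - 1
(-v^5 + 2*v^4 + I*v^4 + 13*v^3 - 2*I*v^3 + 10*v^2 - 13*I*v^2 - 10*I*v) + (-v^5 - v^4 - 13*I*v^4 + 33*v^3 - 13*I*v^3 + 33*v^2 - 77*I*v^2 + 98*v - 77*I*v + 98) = -2*v^5 + v^4 - 12*I*v^4 + 46*v^3 - 15*I*v^3 + 43*v^2 - 90*I*v^2 + 98*v - 87*I*v + 98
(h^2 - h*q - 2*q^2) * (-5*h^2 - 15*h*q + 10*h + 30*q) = -5*h^4 - 10*h^3*q + 10*h^3 + 25*h^2*q^2 + 20*h^2*q + 30*h*q^3 - 50*h*q^2 - 60*q^3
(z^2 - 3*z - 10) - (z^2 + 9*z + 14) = -12*z - 24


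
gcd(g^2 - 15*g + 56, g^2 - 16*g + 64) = g - 8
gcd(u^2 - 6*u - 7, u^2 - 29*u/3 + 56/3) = u - 7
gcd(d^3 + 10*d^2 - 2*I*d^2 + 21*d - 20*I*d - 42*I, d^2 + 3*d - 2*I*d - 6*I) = d^2 + d*(3 - 2*I) - 6*I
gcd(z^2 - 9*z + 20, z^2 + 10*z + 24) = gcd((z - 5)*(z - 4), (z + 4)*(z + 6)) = 1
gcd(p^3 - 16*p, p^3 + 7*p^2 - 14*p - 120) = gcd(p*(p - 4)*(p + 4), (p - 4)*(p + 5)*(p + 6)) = p - 4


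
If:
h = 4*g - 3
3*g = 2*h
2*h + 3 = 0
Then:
No Solution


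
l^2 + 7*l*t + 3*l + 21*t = (l + 3)*(l + 7*t)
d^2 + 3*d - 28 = (d - 4)*(d + 7)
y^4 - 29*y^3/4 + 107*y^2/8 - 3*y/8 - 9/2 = (y - 4)*(y - 3)*(y - 3/4)*(y + 1/2)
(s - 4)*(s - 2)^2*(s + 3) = s^4 - 5*s^3 - 4*s^2 + 44*s - 48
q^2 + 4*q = q*(q + 4)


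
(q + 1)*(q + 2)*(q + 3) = q^3 + 6*q^2 + 11*q + 6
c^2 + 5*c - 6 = (c - 1)*(c + 6)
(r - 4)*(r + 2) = r^2 - 2*r - 8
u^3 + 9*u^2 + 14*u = u*(u + 2)*(u + 7)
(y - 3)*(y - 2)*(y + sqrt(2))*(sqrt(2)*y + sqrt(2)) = sqrt(2)*y^4 - 4*sqrt(2)*y^3 + 2*y^3 - 8*y^2 + sqrt(2)*y^2 + 2*y + 6*sqrt(2)*y + 12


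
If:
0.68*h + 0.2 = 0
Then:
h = -0.29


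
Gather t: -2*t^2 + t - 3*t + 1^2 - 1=-2*t^2 - 2*t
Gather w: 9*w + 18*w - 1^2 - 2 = 27*w - 3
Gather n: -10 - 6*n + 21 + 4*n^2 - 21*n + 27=4*n^2 - 27*n + 38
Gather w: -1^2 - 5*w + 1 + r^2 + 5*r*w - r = r^2 - r + w*(5*r - 5)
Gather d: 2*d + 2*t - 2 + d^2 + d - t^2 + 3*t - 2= d^2 + 3*d - t^2 + 5*t - 4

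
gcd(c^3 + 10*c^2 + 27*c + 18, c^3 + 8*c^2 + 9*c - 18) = c^2 + 9*c + 18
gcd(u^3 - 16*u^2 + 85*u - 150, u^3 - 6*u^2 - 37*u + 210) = u - 5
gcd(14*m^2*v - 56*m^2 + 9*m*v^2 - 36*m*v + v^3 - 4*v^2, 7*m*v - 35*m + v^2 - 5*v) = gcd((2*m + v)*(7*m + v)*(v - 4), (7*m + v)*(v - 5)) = 7*m + v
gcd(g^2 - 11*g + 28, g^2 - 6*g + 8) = g - 4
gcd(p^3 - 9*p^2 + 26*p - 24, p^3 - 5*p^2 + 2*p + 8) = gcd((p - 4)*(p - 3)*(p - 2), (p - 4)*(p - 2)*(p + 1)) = p^2 - 6*p + 8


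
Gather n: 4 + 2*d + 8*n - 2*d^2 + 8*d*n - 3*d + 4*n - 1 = -2*d^2 - d + n*(8*d + 12) + 3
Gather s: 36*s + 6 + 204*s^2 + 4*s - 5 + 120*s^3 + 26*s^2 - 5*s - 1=120*s^3 + 230*s^2 + 35*s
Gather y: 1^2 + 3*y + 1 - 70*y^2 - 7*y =-70*y^2 - 4*y + 2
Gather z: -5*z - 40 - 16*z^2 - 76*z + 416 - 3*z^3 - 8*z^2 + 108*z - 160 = -3*z^3 - 24*z^2 + 27*z + 216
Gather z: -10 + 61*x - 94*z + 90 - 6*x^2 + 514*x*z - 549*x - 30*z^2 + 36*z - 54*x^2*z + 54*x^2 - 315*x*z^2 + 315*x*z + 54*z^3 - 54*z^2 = 48*x^2 - 488*x + 54*z^3 + z^2*(-315*x - 84) + z*(-54*x^2 + 829*x - 58) + 80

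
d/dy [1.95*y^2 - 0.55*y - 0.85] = 3.9*y - 0.55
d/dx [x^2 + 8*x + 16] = 2*x + 8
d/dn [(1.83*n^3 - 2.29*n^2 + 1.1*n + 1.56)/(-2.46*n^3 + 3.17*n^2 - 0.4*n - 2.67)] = (0.1677*n^4 + 3.948*n^3 - 5.7165*n^2 + 2.3382*n - 2.313)/(6.0516*n^6 - 15.5964*n^5 + 12.0169*n^4 + 10.6004*n^3 - 16.7678*n^2 + 2.136*n + 7.1289)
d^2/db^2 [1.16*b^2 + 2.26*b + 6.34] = 2.32000000000000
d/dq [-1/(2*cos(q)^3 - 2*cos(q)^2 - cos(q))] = (-6*cos(q)^2 + 4*cos(q) + 1)*sin(q)/((2*cos(q) - cos(2*q))^2*cos(q)^2)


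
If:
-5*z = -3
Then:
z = 3/5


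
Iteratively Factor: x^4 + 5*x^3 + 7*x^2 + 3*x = (x)*(x^3 + 5*x^2 + 7*x + 3) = x*(x + 1)*(x^2 + 4*x + 3) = x*(x + 1)^2*(x + 3)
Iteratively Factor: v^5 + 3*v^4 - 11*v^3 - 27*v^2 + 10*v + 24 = (v - 1)*(v^4 + 4*v^3 - 7*v^2 - 34*v - 24) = (v - 1)*(v + 1)*(v^3 + 3*v^2 - 10*v - 24) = (v - 1)*(v + 1)*(v + 2)*(v^2 + v - 12) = (v - 3)*(v - 1)*(v + 1)*(v + 2)*(v + 4)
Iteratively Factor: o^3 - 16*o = (o - 4)*(o^2 + 4*o) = (o - 4)*(o + 4)*(o)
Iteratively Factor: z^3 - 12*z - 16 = (z + 2)*(z^2 - 2*z - 8) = (z - 4)*(z + 2)*(z + 2)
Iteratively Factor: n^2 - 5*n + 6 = (n - 2)*(n - 3)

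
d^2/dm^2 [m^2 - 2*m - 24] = 2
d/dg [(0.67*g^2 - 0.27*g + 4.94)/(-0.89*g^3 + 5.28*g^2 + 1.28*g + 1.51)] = (0.5963*g^4 - 0.4806*g^3 + 15.473*g^2 - 50.143*g - 6.7309)/(0.7921*g^6 - 9.3984*g^5 + 25.6*g^4 + 10.829*g^3 + 17.584*g^2 + 3.8656*g + 2.2801)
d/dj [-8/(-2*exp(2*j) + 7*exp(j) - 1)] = (56 - 32*exp(j))*exp(j)/(2*exp(2*j) - 7*exp(j) + 1)^2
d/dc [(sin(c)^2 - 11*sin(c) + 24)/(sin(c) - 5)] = (sin(c)^2 - 10*sin(c) + 31)*cos(c)/(sin(c) - 5)^2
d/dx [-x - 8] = -1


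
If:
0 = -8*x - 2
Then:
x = -1/4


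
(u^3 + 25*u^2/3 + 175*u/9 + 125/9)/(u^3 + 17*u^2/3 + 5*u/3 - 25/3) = (u + 5/3)/(u - 1)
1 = 1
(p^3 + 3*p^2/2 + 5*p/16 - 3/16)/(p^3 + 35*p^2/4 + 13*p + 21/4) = (p - 1/4)/(p + 7)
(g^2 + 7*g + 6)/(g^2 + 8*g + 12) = (g + 1)/(g + 2)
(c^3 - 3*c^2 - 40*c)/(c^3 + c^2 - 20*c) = (c - 8)/(c - 4)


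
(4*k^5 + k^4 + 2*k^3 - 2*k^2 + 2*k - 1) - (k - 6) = 4*k^5 + k^4 + 2*k^3 - 2*k^2 + k + 5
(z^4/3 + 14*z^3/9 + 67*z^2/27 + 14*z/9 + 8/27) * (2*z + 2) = 2*z^5/3 + 34*z^4/9 + 218*z^3/27 + 218*z^2/27 + 100*z/27 + 16/27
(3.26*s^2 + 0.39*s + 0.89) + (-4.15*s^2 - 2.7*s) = -0.890000000000001*s^2 - 2.31*s + 0.89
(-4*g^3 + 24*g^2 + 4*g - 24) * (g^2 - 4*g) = -4*g^5 + 40*g^4 - 92*g^3 - 40*g^2 + 96*g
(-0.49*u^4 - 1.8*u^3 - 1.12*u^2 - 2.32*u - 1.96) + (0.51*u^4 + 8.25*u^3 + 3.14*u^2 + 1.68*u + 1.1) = 0.02*u^4 + 6.45*u^3 + 2.02*u^2 - 0.64*u - 0.86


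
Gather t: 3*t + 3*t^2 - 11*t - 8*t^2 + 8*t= -5*t^2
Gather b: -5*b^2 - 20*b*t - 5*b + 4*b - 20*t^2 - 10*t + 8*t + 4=-5*b^2 + b*(-20*t - 1) - 20*t^2 - 2*t + 4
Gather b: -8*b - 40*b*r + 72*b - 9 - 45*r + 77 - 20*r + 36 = b*(64 - 40*r) - 65*r + 104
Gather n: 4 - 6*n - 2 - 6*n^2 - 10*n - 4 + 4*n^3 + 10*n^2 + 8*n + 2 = 4*n^3 + 4*n^2 - 8*n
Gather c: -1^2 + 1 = 0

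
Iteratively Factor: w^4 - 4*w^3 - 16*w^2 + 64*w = (w - 4)*(w^3 - 16*w) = (w - 4)*(w + 4)*(w^2 - 4*w) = (w - 4)^2*(w + 4)*(w)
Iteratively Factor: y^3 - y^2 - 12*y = (y + 3)*(y^2 - 4*y) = y*(y + 3)*(y - 4)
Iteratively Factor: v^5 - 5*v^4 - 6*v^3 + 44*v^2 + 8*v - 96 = (v + 2)*(v^4 - 7*v^3 + 8*v^2 + 28*v - 48) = (v + 2)^2*(v^3 - 9*v^2 + 26*v - 24) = (v - 4)*(v + 2)^2*(v^2 - 5*v + 6) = (v - 4)*(v - 3)*(v + 2)^2*(v - 2)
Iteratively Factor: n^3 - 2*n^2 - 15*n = (n - 5)*(n^2 + 3*n) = n*(n - 5)*(n + 3)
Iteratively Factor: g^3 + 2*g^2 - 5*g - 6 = (g + 1)*(g^2 + g - 6) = (g + 1)*(g + 3)*(g - 2)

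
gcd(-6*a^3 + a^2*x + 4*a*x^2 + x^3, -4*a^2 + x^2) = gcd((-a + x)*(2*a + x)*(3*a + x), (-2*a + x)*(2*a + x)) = 2*a + x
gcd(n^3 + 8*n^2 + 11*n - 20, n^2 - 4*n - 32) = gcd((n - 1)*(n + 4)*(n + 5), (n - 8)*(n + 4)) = n + 4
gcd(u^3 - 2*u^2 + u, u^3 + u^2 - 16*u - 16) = 1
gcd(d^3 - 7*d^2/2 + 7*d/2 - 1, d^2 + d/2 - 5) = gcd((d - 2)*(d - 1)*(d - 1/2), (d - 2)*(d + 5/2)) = d - 2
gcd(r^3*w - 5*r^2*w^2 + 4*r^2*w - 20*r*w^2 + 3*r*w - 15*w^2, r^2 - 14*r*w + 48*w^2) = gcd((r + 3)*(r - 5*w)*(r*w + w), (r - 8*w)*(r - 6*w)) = 1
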